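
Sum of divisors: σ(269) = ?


Divisors of 269: 1, 269
Sum = 1 + 269 = 270

σ(269) = 270


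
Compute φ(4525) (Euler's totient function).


4525 = 5^2 × 181
Prime factors: 5, 181
φ(4525) = 4525 × (1-1/5) × (1-1/181)
= 4525 × 4/5 × 180/181 = 3600

φ(4525) = 3600


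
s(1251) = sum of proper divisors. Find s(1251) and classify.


Proper divisors: 1, 3, 9, 139, 417
Sum = 1 + 3 + 9 + 139 + 417 = 569
569 < 1251 → deficient

s(1251) = 569 (deficient)


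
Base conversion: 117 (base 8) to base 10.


117 (base 8) = 79 (decimal)
79 (decimal) = 79 (base 10)


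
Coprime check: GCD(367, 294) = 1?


Euclidean algorithm:
367 = 1 * 294 + 73
294 = 4 * 73 + 2
73 = 36 * 2 + 1
2 = 2 * 1 + 0
GCD(367, 294) = 1

Yes, coprime (GCD = 1)


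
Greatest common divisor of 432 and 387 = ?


432 = 1 * 387 + 45
387 = 8 * 45 + 27
45 = 1 * 27 + 18
27 = 1 * 18 + 9
18 = 2 * 9 + 0
GCD = 9


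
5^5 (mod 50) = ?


5^1 mod 50 = 5
5^2 mod 50 = 25
5^3 mod 50 = 25
5^4 mod 50 = 25
5^5 mod 50 = 25


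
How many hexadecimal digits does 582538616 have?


582538616 in base 16 = 22B8D578
Number of digits = 8

8 digits (base 16)


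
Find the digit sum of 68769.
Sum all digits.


6 + 8 + 7 + 6 + 9 = 36


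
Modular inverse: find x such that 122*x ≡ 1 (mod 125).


Use the extended Euclidean algorithm on (125, 122); each row r = 125*s + 122*t:
r=125, s=1, t=0
r=122, s=0, t=1
q=1: r=3, s=1, t=-1   [125*(1) + 122*(-1) = 3]
q=40: r=2, s=-40, t=41   [125*(-40) + 122*(41) = 2]
q=1: r=1, s=41, t=-42   [125*(41) + 122*(-42) = 1]
q=2: r=0, s=-122, t=125   [125*(-122) + 122*(125) = 0]
GCD = 1 with t = -42, so 122*(-42) ≡ 1 (mod 125)
Inverse = -42 mod 125 = 83
Check: 122 * 83 = 10126 ≡ 1 (mod 125)

122^(-1) ≡ 83 (mod 125)


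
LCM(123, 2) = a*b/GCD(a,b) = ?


GCD(123, 2) = 1
LCM = 123*2/1 = 246/1 = 246

LCM = 246


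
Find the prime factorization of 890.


890 / 2 = 445
445 / 5 = 89
89 / 89 = 1
890 = 2 × 5 × 89


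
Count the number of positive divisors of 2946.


2946 = 2^1 × 3^1 × 491^1
d(2946) = (1+1) × (1+1) × (1+1) = 8

8 divisors


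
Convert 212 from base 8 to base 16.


212 (base 8) = 138 (decimal)
138 (decimal) = 8A (base 16)


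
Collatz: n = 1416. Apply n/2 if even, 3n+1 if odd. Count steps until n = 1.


1416 → 708 → 354 → 177 → 532 → 266 → 133 → 400 → 200 → 100 → 50 → 25 → 76 → 38 → 19 → 58 → 29 → 88 → 44 → 22 → 11 → 34 → 17 → 52 → 26 → 13 → 40 → 20 → 10 → 5 → 16 → 8 → 4 → 2 → 1
Total steps = 34

34 steps


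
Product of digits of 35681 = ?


3 × 5 × 6 × 8 × 1 = 720


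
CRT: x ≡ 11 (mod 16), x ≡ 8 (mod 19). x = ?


M = 16*19 = 304
M1 = M/16 = 19, M2 = M/19 = 16
M1^(-1) mod 16 = 11, M2^(-1) mod 19 = 6
x = 11*19*11 + 8*16*6 = 3067
3067 mod 304 = 27
Check: 27 mod 16 = 11 ✓, 27 mod 19 = 8 ✓

x ≡ 27 (mod 304)


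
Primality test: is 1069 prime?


Check divisors up to sqrt(1069) = 32.6956
No divisors found.
1069 is prime.

Yes, 1069 is prime


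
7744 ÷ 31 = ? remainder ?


7744 = 31 * 249 + 25
Check: 7719 + 25 = 7744

q = 249, r = 25


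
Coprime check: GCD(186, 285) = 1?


Euclidean algorithm:
285 = 1 * 186 + 99
186 = 1 * 99 + 87
99 = 1 * 87 + 12
87 = 7 * 12 + 3
12 = 4 * 3 + 0
GCD(186, 285) = 3

No, not coprime (GCD = 3)


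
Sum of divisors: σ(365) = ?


Divisors of 365: 1, 5, 73, 365
Sum = 1 + 5 + 73 + 365 = 444

σ(365) = 444


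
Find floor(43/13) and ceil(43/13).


43/13 = 3.3077
floor = 3
ceil = 4

floor = 3, ceil = 4


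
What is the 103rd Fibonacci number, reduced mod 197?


F(k) mod 197 for k=1..103:
1, 1, 2, 3, 5, 8, 13, 21, 34, 55, 89, 144, 36, 180, 19, 2, 21, 23, 44, 67, 111, 178, 92, 73, 165, 41, 9, 50, 59, 109, 168, 80, 51, 131, 182, 116, 101, 20, 121, 141, 65, 9, 74, 83, 157, 43, 3, 46, 49, 95, 144, 42, 186, 31, 20, 51, 71, 122, 193, 118, 114, 35, 149, 184, 136, 123, 62, 185, 50, 38, 88, 126, 17, 143, 160, 106, 69, 175, 47, 25, 72, 97, 169, 69, 41, 110, 151, 64, 18, 82, 100, 182, 85, 70, 155, 28, 183, 14, 0, 14, 14, 28, 42
F(103) mod 197 = 42


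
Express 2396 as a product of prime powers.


2396 / 2 = 1198
1198 / 2 = 599
599 / 599 = 1
2396 = 2^2 × 599


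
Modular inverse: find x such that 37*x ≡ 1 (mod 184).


Use the extended Euclidean algorithm on (184, 37); each row r = 184*s + 37*t:
r=184, s=1, t=0
r=37, s=0, t=1
q=4: r=36, s=1, t=-4   [184*(1) + 37*(-4) = 36]
q=1: r=1, s=-1, t=5   [184*(-1) + 37*(5) = 1]
q=36: r=0, s=37, t=-184   [184*(37) + 37*(-184) = 0]
GCD = 1 with t = 5, so 37*(5) ≡ 1 (mod 184)
Inverse = 5 mod 184 = 5
Check: 37 * 5 = 185 ≡ 1 (mod 184)

37^(-1) ≡ 5 (mod 184)


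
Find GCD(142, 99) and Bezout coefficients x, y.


Tabular extended Euclidean (each row: r = 142*s + 99*t):
r=142, s=1, t=0
r=99, s=0, t=1
q=1: r=43, s=1, t=-1   [142*(1) + 99*(-1) = 43]
q=2: r=13, s=-2, t=3   [142*(-2) + 99*(3) = 13]
q=3: r=4, s=7, t=-10   [142*(7) + 99*(-10) = 4]
q=3: r=1, s=-23, t=33   [142*(-23) + 99*(33) = 1]
q=4: r=0, s=99, t=-142   [142*(99) + 99*(-142) = 0]
GCD = 1; from the row with r=1: x=-23, y=33
Check: 142*(-23) + 99*(33) = -3266 + 3267 = 1

GCD = 1, x = -23, y = 33


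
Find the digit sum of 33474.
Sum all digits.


3 + 3 + 4 + 7 + 4 = 21


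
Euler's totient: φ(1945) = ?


1945 = 5 × 389
Prime factors: 5, 389
φ(1945) = 1945 × (1-1/5) × (1-1/389)
= 1945 × 4/5 × 388/389 = 1552

φ(1945) = 1552


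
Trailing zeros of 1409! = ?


floor(1409/5) = 281
floor(1409/25) = 56
floor(1409/125) = 11
floor(1409/625) = 2
Total = 350

350 trailing zeros


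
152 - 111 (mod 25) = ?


152 - 111 = 41
41 mod 25 = 16


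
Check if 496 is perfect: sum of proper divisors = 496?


Proper divisors of 496: 1, 2, 4, 8, 16, 31, 62, 124, 248
Sum = 1 + 2 + 4 + 8 + 16 + 31 + 62 + 124 + 248 = 496

Yes, 496 is perfect (496 = 496)


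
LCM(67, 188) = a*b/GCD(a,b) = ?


GCD(67, 188) = 1
LCM = 67*188/1 = 12596/1 = 12596

LCM = 12596


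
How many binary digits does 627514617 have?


627514617 in base 2 = 100101011001110001110011111001
Number of digits = 30

30 digits (base 2)


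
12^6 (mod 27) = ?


12^1 mod 27 = 12
12^2 mod 27 = 9
12^3 mod 27 = 0
12^4 mod 27 = 0
12^5 mod 27 = 0
12^6 mod 27 = 0


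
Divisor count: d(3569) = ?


3569 = 43^1 × 83^1
d(3569) = (1+1) × (1+1) = 4

4 divisors


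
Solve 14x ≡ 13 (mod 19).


GCD(14, 19) = 1, unique solution
a^(-1) mod 19 = 15
x = 15 * 13 mod 19 = 5

x ≡ 5 (mod 19)


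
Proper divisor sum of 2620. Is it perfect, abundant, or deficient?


Proper divisors: 1, 2, 4, 5, 10, 20, 131, 262, 524, 655, 1310
Sum = 1 + 2 + 4 + 5 + 10 + 20 + 131 + 262 + 524 + 655 + 1310 = 2924
2924 > 2620 → abundant

s(2620) = 2924 (abundant)


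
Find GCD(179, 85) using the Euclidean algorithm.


179 = 2 * 85 + 9
85 = 9 * 9 + 4
9 = 2 * 4 + 1
4 = 4 * 1 + 0
GCD = 1


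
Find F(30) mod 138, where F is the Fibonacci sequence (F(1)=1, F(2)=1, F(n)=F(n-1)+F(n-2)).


F(k) mod 138 for k=1..30:
1, 1, 2, 3, 5, 8, 13, 21, 34, 55, 89, 6, 95, 101, 58, 21, 79, 100, 41, 3, 44, 47, 91, 0, 91, 91, 44, 135, 41, 38
F(30) mod 138 = 38


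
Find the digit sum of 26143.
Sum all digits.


2 + 6 + 1 + 4 + 3 = 16


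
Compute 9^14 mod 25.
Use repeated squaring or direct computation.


9^1 mod 25 = 9
9^2 mod 25 = 6
9^3 mod 25 = 4
9^4 mod 25 = 11
9^5 mod 25 = 24
9^6 mod 25 = 16
9^7 mod 25 = 19
9^8 mod 25 = 21
9^9 mod 25 = 14
9^10 mod 25 = 1
9^11 mod 25 = 9
9^12 mod 25 = 6
9^13 mod 25 = 4
9^14 mod 25 = 11


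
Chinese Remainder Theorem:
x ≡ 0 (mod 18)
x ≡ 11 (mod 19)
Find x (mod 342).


M = 18*19 = 342
M1 = M/18 = 19, M2 = M/19 = 18
M1^(-1) mod 18 = 1, M2^(-1) mod 19 = 18
x = 0*19*1 + 11*18*18 = 3564
3564 mod 342 = 144
Check: 144 mod 18 = 0 ✓, 144 mod 19 = 11 ✓

x ≡ 144 (mod 342)


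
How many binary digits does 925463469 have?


925463469 in base 2 = 110111001010010111001110101101
Number of digits = 30

30 digits (base 2)


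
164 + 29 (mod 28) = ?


164 + 29 = 193
193 mod 28 = 25


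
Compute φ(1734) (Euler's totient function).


1734 = 2 × 3 × 17^2
Prime factors: 2, 3, 17
φ(1734) = 1734 × (1-1/2) × (1-1/3) × (1-1/17)
= 1734 × 1/2 × 2/3 × 16/17 = 544

φ(1734) = 544


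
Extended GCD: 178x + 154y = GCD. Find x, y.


Tabular extended Euclidean (each row: r = 178*s + 154*t):
r=178, s=1, t=0
r=154, s=0, t=1
q=1: r=24, s=1, t=-1   [178*(1) + 154*(-1) = 24]
q=6: r=10, s=-6, t=7   [178*(-6) + 154*(7) = 10]
q=2: r=4, s=13, t=-15   [178*(13) + 154*(-15) = 4]
q=2: r=2, s=-32, t=37   [178*(-32) + 154*(37) = 2]
q=2: r=0, s=77, t=-89   [178*(77) + 154*(-89) = 0]
GCD = 2; from the row with r=2: x=-32, y=37
Check: 178*(-32) + 154*(37) = -5696 + 5698 = 2

GCD = 2, x = -32, y = 37


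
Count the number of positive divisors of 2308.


2308 = 2^2 × 577^1
d(2308) = (2+1) × (1+1) = 6

6 divisors


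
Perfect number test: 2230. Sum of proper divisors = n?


Proper divisors of 2230: 1, 2, 5, 10, 223, 446, 1115
Sum = 1 + 2 + 5 + 10 + 223 + 446 + 1115 = 1802

No, 2230 is not perfect (1802 ≠ 2230)


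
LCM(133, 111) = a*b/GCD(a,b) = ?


GCD(133, 111) = 1
LCM = 133*111/1 = 14763/1 = 14763

LCM = 14763


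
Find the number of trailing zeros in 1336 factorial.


floor(1336/5) = 267
floor(1336/25) = 53
floor(1336/125) = 10
floor(1336/625) = 2
Total = 332

332 trailing zeros


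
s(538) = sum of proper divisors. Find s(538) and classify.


Proper divisors: 1, 2, 269
Sum = 1 + 2 + 269 = 272
272 < 538 → deficient

s(538) = 272 (deficient)


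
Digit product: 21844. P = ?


2 × 1 × 8 × 4 × 4 = 256


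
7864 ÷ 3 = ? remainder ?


7864 = 3 * 2621 + 1
Check: 7863 + 1 = 7864

q = 2621, r = 1


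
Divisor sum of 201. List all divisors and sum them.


Divisors of 201: 1, 3, 67, 201
Sum = 1 + 3 + 67 + 201 = 272

σ(201) = 272


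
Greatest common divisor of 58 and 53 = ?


58 = 1 * 53 + 5
53 = 10 * 5 + 3
5 = 1 * 3 + 2
3 = 1 * 2 + 1
2 = 2 * 1 + 0
GCD = 1


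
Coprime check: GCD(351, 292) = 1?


Euclidean algorithm:
351 = 1 * 292 + 59
292 = 4 * 59 + 56
59 = 1 * 56 + 3
56 = 18 * 3 + 2
3 = 1 * 2 + 1
2 = 2 * 1 + 0
GCD(351, 292) = 1

Yes, coprime (GCD = 1)


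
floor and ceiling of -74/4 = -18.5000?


-74/4 = -18.5000
floor = -19
ceil = -18

floor = -19, ceil = -18


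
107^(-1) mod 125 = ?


Use the extended Euclidean algorithm on (125, 107); each row r = 125*s + 107*t:
r=125, s=1, t=0
r=107, s=0, t=1
q=1: r=18, s=1, t=-1   [125*(1) + 107*(-1) = 18]
q=5: r=17, s=-5, t=6   [125*(-5) + 107*(6) = 17]
q=1: r=1, s=6, t=-7   [125*(6) + 107*(-7) = 1]
q=17: r=0, s=-107, t=125   [125*(-107) + 107*(125) = 0]
GCD = 1 with t = -7, so 107*(-7) ≡ 1 (mod 125)
Inverse = -7 mod 125 = 118
Check: 107 * 118 = 12626 ≡ 1 (mod 125)

107^(-1) ≡ 118 (mod 125)


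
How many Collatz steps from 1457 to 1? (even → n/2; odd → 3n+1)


1457 → 4372 → 2186 → 1093 → 3280 → 1640 → 820 → 410 → 205 → 616 → 308 → 154 → 77 → 232 → 116 → 58 → 29 → 88 → 44 → 22 → 11 → 34 → 17 → 52 → 26 → 13 → 40 → 20 → 10 → 5 → 16 → 8 → 4 → 2 → 1
Total steps = 34

34 steps


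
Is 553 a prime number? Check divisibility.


553 / 7 = 79 (exact division)
553 is NOT prime.

No, 553 is not prime


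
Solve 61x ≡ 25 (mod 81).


GCD(61, 81) = 1, unique solution
a^(-1) mod 81 = 4
x = 4 * 25 mod 81 = 19

x ≡ 19 (mod 81)


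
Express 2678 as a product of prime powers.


2678 / 2 = 1339
1339 / 13 = 103
103 / 103 = 1
2678 = 2 × 13 × 103


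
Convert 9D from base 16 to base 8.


9D (base 16) = 157 (decimal)
157 (decimal) = 235 (base 8)


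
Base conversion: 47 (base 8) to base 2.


47 (base 8) = 39 (decimal)
39 (decimal) = 100111 (base 2)


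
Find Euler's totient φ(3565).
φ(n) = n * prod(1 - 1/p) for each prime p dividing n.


3565 = 5 × 23 × 31
Prime factors: 5, 23, 31
φ(3565) = 3565 × (1-1/5) × (1-1/23) × (1-1/31)
= 3565 × 4/5 × 22/23 × 30/31 = 2640

φ(3565) = 2640


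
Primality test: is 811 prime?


Check divisors up to sqrt(811) = 28.4781
No divisors found.
811 is prime.

Yes, 811 is prime


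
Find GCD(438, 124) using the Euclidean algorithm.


438 = 3 * 124 + 66
124 = 1 * 66 + 58
66 = 1 * 58 + 8
58 = 7 * 8 + 2
8 = 4 * 2 + 0
GCD = 2


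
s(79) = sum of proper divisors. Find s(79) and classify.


Proper divisors: 1
Sum = 1 = 1
1 < 79 → deficient

s(79) = 1 (deficient)


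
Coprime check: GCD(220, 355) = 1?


Euclidean algorithm:
355 = 1 * 220 + 135
220 = 1 * 135 + 85
135 = 1 * 85 + 50
85 = 1 * 50 + 35
50 = 1 * 35 + 15
35 = 2 * 15 + 5
15 = 3 * 5 + 0
GCD(220, 355) = 5

No, not coprime (GCD = 5)


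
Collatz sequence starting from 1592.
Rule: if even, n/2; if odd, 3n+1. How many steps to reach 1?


1592 → 796 → 398 → 199 → 598 → 299 → 898 → 449 → 1348 → 674 → 337 → 1012 → 506 → 253 → 760 → 380 → 190 → 95 → 286 → 143 → 430 → 215 → 646 → 323 → 970 → 485 → 1456 → 728 → 364 → 182 → 91 → 274 → 137 → 412 → 206 → 103 → 310 → 155 → 466 → 233 → 700 → 350 → 175 → 526 → 263 → 790 → 395 → 1186 → 593 → 1780 → 890 → 445 → 1336 → 668 → 334 → 167 → 502 → 251 → 754 → 377 → 1132 → 566 → 283 → 850 → 425 → 1276 → 638 → 319 → 958 → 479 → 1438 → 719 → 2158 → 1079 → 3238 → 1619 → 4858 → 2429 → 7288 → 3644 → 1822 → 911 → 2734 → 1367 → 4102 → 2051 → 6154 → 3077 → 9232 → 4616 → 2308 → 1154 → 577 → 1732 → 866 → 433 → 1300 → 650 → 325 → 976 → 488 → 244 → 122 → 61 → 184 → 92 → 46 → 23 → 70 → 35 → 106 → 53 → 160 → 80 → 40 → 20 → 10 → 5 → 16 → 8 → 4 → 2 → 1
Total steps = 122

122 steps


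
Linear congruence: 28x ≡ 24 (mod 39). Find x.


GCD(28, 39) = 1, unique solution
a^(-1) mod 39 = 7
x = 7 * 24 mod 39 = 12

x ≡ 12 (mod 39)


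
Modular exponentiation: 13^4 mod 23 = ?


13^1 mod 23 = 13
13^2 mod 23 = 8
13^3 mod 23 = 12
13^4 mod 23 = 18


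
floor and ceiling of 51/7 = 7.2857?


51/7 = 7.2857
floor = 7
ceil = 8

floor = 7, ceil = 8


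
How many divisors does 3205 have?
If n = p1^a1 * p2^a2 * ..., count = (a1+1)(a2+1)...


3205 = 5^1 × 641^1
d(3205) = (1+1) × (1+1) = 4

4 divisors


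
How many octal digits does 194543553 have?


194543553 in base 8 = 1346077701
Number of digits = 10

10 digits (base 8)


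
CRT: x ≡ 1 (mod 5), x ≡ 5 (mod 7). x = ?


M = 5*7 = 35
M1 = M/5 = 7, M2 = M/7 = 5
M1^(-1) mod 5 = 3, M2^(-1) mod 7 = 3
x = 1*7*3 + 5*5*3 = 96
96 mod 35 = 26
Check: 26 mod 5 = 1 ✓, 26 mod 7 = 5 ✓

x ≡ 26 (mod 35)


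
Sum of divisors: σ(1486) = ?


Divisors of 1486: 1, 2, 743, 1486
Sum = 1 + 2 + 743 + 1486 = 2232

σ(1486) = 2232


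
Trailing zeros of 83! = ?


floor(83/5) = 16
floor(83/25) = 3
Total = 19

19 trailing zeros


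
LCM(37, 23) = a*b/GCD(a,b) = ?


GCD(37, 23) = 1
LCM = 37*23/1 = 851/1 = 851

LCM = 851


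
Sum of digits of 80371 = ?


8 + 0 + 3 + 7 + 1 = 19


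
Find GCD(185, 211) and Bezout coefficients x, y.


Tabular extended Euclidean (each row: r = 185*s + 211*t):
r=185, s=1, t=0
r=211, s=0, t=1
q=0: r=185, s=1, t=0   [185*(1) + 211*(0) = 185]
q=1: r=26, s=-1, t=1   [185*(-1) + 211*(1) = 26]
q=7: r=3, s=8, t=-7   [185*(8) + 211*(-7) = 3]
q=8: r=2, s=-65, t=57   [185*(-65) + 211*(57) = 2]
q=1: r=1, s=73, t=-64   [185*(73) + 211*(-64) = 1]
q=2: r=0, s=-211, t=185   [185*(-211) + 211*(185) = 0]
GCD = 1; from the row with r=1: x=73, y=-64
Check: 185*(73) + 211*(-64) = 13505 - 13504 = 1

GCD = 1, x = 73, y = -64


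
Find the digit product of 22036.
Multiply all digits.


2 × 2 × 0 × 3 × 6 = 0


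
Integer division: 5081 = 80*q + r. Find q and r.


5081 = 80 * 63 + 41
Check: 5040 + 41 = 5081

q = 63, r = 41


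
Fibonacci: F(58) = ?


Sequence: 1, 1, 2, 3, 5, 8, 13, 21, 34, 55, 89, 144, 233, 377, 610, 987, 1597, 2584, 4181, 6765, 10946, 17711, 28657, 46368, 75025, 121393, 196418, 317811, 514229, 832040, 1346269, 2178309, 3524578, 5702887, 9227465, 14930352, 24157817, 39088169, 63245986, 102334155, 165580141, 267914296, 433494437, 701408733, 1134903170, 1836311903, 2971215073, 4807526976, 7778742049, 12586269025, 20365011074, 32951280099, 53316291173, 86267571272, 139583862445, 225851433717, 365435296162, 591286729879
F(58) = 591286729879


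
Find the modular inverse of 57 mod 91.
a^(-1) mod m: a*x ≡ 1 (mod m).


Use the extended Euclidean algorithm on (91, 57); each row r = 91*s + 57*t:
r=91, s=1, t=0
r=57, s=0, t=1
q=1: r=34, s=1, t=-1   [91*(1) + 57*(-1) = 34]
q=1: r=23, s=-1, t=2   [91*(-1) + 57*(2) = 23]
q=1: r=11, s=2, t=-3   [91*(2) + 57*(-3) = 11]
q=2: r=1, s=-5, t=8   [91*(-5) + 57*(8) = 1]
q=11: r=0, s=57, t=-91   [91*(57) + 57*(-91) = 0]
GCD = 1 with t = 8, so 57*(8) ≡ 1 (mod 91)
Inverse = 8 mod 91 = 8
Check: 57 * 8 = 456 ≡ 1 (mod 91)

57^(-1) ≡ 8 (mod 91)


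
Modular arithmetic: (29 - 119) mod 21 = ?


29 - 119 = -90
-90 mod 21 = 15


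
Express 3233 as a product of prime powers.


3233 / 53 = 61
61 / 61 = 1
3233 = 53 × 61


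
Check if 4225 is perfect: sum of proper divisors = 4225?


Proper divisors of 4225: 1, 5, 13, 25, 65, 169, 325, 845
Sum = 1 + 5 + 13 + 25 + 65 + 169 + 325 + 845 = 1448

No, 4225 is not perfect (1448 ≠ 4225)


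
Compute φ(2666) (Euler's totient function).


2666 = 2 × 31 × 43
Prime factors: 2, 31, 43
φ(2666) = 2666 × (1-1/2) × (1-1/31) × (1-1/43)
= 2666 × 1/2 × 30/31 × 42/43 = 1260

φ(2666) = 1260


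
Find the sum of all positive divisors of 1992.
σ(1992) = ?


Divisors of 1992: 1, 2, 3, 4, 6, 8, 12, 24, 83, 166, 249, 332, 498, 664, 996, 1992
Sum = 1 + 2 + 3 + 4 + 6 + 8 + 12 + 24 + 83 + 166 + 249 + 332 + 498 + 664 + 996 + 1992 = 5040

σ(1992) = 5040


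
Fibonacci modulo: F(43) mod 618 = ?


F(k) mod 618 for k=1..43:
1, 1, 2, 3, 5, 8, 13, 21, 34, 55, 89, 144, 233, 377, 610, 369, 361, 112, 473, 585, 440, 407, 229, 18, 247, 265, 512, 159, 53, 212, 265, 477, 124, 601, 107, 90, 197, 287, 484, 153, 19, 172, 191
F(43) mod 618 = 191


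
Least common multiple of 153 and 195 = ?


GCD(153, 195) = 3
LCM = 153*195/3 = 29835/3 = 9945

LCM = 9945


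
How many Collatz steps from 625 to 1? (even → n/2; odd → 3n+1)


625 → 1876 → 938 → 469 → 1408 → 704 → 352 → 176 → 88 → 44 → 22 → 11 → 34 → 17 → 52 → 26 → 13 → 40 → 20 → 10 → 5 → 16 → 8 → 4 → 2 → 1
Total steps = 25

25 steps


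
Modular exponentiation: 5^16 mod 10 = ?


5^1 mod 10 = 5
5^2 mod 10 = 5
5^3 mod 10 = 5
5^4 mod 10 = 5
5^5 mod 10 = 5
5^6 mod 10 = 5
5^7 mod 10 = 5
5^8 mod 10 = 5
5^9 mod 10 = 5
5^10 mod 10 = 5
5^11 mod 10 = 5
5^12 mod 10 = 5
5^13 mod 10 = 5
5^14 mod 10 = 5
5^15 mod 10 = 5
5^16 mod 10 = 5


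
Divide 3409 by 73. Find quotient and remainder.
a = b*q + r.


3409 = 73 * 46 + 51
Check: 3358 + 51 = 3409

q = 46, r = 51


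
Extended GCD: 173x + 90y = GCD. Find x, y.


Tabular extended Euclidean (each row: r = 173*s + 90*t):
r=173, s=1, t=0
r=90, s=0, t=1
q=1: r=83, s=1, t=-1   [173*(1) + 90*(-1) = 83]
q=1: r=7, s=-1, t=2   [173*(-1) + 90*(2) = 7]
q=11: r=6, s=12, t=-23   [173*(12) + 90*(-23) = 6]
q=1: r=1, s=-13, t=25   [173*(-13) + 90*(25) = 1]
q=6: r=0, s=90, t=-173   [173*(90) + 90*(-173) = 0]
GCD = 1; from the row with r=1: x=-13, y=25
Check: 173*(-13) + 90*(25) = -2249 + 2250 = 1

GCD = 1, x = -13, y = 25


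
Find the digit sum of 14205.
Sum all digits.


1 + 4 + 2 + 0 + 5 = 12


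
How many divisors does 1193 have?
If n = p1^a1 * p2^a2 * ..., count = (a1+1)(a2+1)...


1193 = 1193^1
d(1193) = (1+1) = 2

2 divisors


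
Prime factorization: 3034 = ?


3034 / 2 = 1517
1517 / 37 = 41
41 / 41 = 1
3034 = 2 × 37 × 41


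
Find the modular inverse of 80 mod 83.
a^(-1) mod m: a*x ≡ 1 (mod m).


Use the extended Euclidean algorithm on (83, 80); each row r = 83*s + 80*t:
r=83, s=1, t=0
r=80, s=0, t=1
q=1: r=3, s=1, t=-1   [83*(1) + 80*(-1) = 3]
q=26: r=2, s=-26, t=27   [83*(-26) + 80*(27) = 2]
q=1: r=1, s=27, t=-28   [83*(27) + 80*(-28) = 1]
q=2: r=0, s=-80, t=83   [83*(-80) + 80*(83) = 0]
GCD = 1 with t = -28, so 80*(-28) ≡ 1 (mod 83)
Inverse = -28 mod 83 = 55
Check: 80 * 55 = 4400 ≡ 1 (mod 83)

80^(-1) ≡ 55 (mod 83)


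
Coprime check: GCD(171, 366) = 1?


Euclidean algorithm:
366 = 2 * 171 + 24
171 = 7 * 24 + 3
24 = 8 * 3 + 0
GCD(171, 366) = 3

No, not coprime (GCD = 3)


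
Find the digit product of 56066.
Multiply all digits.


5 × 6 × 0 × 6 × 6 = 0


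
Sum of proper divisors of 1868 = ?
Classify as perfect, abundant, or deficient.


Proper divisors: 1, 2, 4, 467, 934
Sum = 1 + 2 + 4 + 467 + 934 = 1408
1408 < 1868 → deficient

s(1868) = 1408 (deficient)


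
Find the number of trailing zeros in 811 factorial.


floor(811/5) = 162
floor(811/25) = 32
floor(811/125) = 6
floor(811/625) = 1
Total = 201

201 trailing zeros


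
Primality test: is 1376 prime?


1376 / 2 = 688 (exact division)
1376 is NOT prime.

No, 1376 is not prime


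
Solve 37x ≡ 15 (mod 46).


GCD(37, 46) = 1, unique solution
a^(-1) mod 46 = 5
x = 5 * 15 mod 46 = 29

x ≡ 29 (mod 46)


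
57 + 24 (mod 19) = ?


57 + 24 = 81
81 mod 19 = 5


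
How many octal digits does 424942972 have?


424942972 in base 8 = 3125016574
Number of digits = 10

10 digits (base 8)


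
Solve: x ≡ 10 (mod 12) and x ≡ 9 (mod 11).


M = 12*11 = 132
M1 = M/12 = 11, M2 = M/11 = 12
M1^(-1) mod 12 = 11, M2^(-1) mod 11 = 1
x = 10*11*11 + 9*12*1 = 1318
1318 mod 132 = 130
Check: 130 mod 12 = 10 ✓, 130 mod 11 = 9 ✓

x ≡ 130 (mod 132)


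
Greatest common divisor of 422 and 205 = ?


422 = 2 * 205 + 12
205 = 17 * 12 + 1
12 = 12 * 1 + 0
GCD = 1


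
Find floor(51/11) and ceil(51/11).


51/11 = 4.6364
floor = 4
ceil = 5

floor = 4, ceil = 5


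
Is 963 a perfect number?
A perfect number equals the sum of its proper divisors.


Proper divisors of 963: 1, 3, 9, 107, 321
Sum = 1 + 3 + 9 + 107 + 321 = 441

No, 963 is not perfect (441 ≠ 963)


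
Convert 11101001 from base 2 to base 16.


11101001 (base 2) = 233 (decimal)
233 (decimal) = E9 (base 16)


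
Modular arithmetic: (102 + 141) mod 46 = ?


102 + 141 = 243
243 mod 46 = 13


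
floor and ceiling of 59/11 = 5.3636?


59/11 = 5.3636
floor = 5
ceil = 6

floor = 5, ceil = 6


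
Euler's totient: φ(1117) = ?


1117 = 1117
Prime factors: 1117
φ(1117) = 1117 × (1-1/1117)
= 1117 × 1116/1117 = 1116

φ(1117) = 1116


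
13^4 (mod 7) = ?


13^1 mod 7 = 6
13^2 mod 7 = 1
13^3 mod 7 = 6
13^4 mod 7 = 1


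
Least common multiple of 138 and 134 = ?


GCD(138, 134) = 2
LCM = 138*134/2 = 18492/2 = 9246

LCM = 9246


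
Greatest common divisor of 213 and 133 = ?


213 = 1 * 133 + 80
133 = 1 * 80 + 53
80 = 1 * 53 + 27
53 = 1 * 27 + 26
27 = 1 * 26 + 1
26 = 26 * 1 + 0
GCD = 1


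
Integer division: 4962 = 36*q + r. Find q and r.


4962 = 36 * 137 + 30
Check: 4932 + 30 = 4962

q = 137, r = 30


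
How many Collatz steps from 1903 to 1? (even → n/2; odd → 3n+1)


1903 → 5710 → 2855 → 8566 → 4283 → 12850 → 6425 → 19276 → 9638 → 4819 → 14458 → 7229 → 21688 → 10844 → 5422 → 2711 → 8134 → 4067 → 12202 → 6101 → 18304 → 9152 → 4576 → 2288 → 1144 → 572 → 286 → 143 → 430 → 215 → 646 → 323 → 970 → 485 → 1456 → 728 → 364 → 182 → 91 → 274 → 137 → 412 → 206 → 103 → 310 → 155 → 466 → 233 → 700 → 350 → 175 → 526 → 263 → 790 → 395 → 1186 → 593 → 1780 → 890 → 445 → 1336 → 668 → 334 → 167 → 502 → 251 → 754 → 377 → 1132 → 566 → 283 → 850 → 425 → 1276 → 638 → 319 → 958 → 479 → 1438 → 719 → 2158 → 1079 → 3238 → 1619 → 4858 → 2429 → 7288 → 3644 → 1822 → 911 → 2734 → 1367 → 4102 → 2051 → 6154 → 3077 → 9232 → 4616 → 2308 → 1154 → 577 → 1732 → 866 → 433 → 1300 → 650 → 325 → 976 → 488 → 244 → 122 → 61 → 184 → 92 → 46 → 23 → 70 → 35 → 106 → 53 → 160 → 80 → 40 → 20 → 10 → 5 → 16 → 8 → 4 → 2 → 1
Total steps = 130

130 steps


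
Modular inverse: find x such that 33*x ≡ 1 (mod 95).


Use the extended Euclidean algorithm on (95, 33); each row r = 95*s + 33*t:
r=95, s=1, t=0
r=33, s=0, t=1
q=2: r=29, s=1, t=-2   [95*(1) + 33*(-2) = 29]
q=1: r=4, s=-1, t=3   [95*(-1) + 33*(3) = 4]
q=7: r=1, s=8, t=-23   [95*(8) + 33*(-23) = 1]
q=4: r=0, s=-33, t=95   [95*(-33) + 33*(95) = 0]
GCD = 1 with t = -23, so 33*(-23) ≡ 1 (mod 95)
Inverse = -23 mod 95 = 72
Check: 33 * 72 = 2376 ≡ 1 (mod 95)

33^(-1) ≡ 72 (mod 95)


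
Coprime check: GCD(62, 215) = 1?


Euclidean algorithm:
215 = 3 * 62 + 29
62 = 2 * 29 + 4
29 = 7 * 4 + 1
4 = 4 * 1 + 0
GCD(62, 215) = 1

Yes, coprime (GCD = 1)


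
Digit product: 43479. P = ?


4 × 3 × 4 × 7 × 9 = 3024


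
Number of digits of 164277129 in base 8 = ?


164277129 in base 8 = 1162525611
Number of digits = 10

10 digits (base 8)


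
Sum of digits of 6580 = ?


6 + 5 + 8 + 0 = 19


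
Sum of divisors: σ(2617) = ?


Divisors of 2617: 1, 2617
Sum = 1 + 2617 = 2618

σ(2617) = 2618


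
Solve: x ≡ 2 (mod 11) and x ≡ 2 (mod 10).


M = 11*10 = 110
M1 = M/11 = 10, M2 = M/10 = 11
M1^(-1) mod 11 = 10, M2^(-1) mod 10 = 1
x = 2*10*10 + 2*11*1 = 222
222 mod 110 = 2
Check: 2 mod 11 = 2 ✓, 2 mod 10 = 2 ✓

x ≡ 2 (mod 110)


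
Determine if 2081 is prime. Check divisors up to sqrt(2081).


Check divisors up to sqrt(2081) = 45.6180
No divisors found.
2081 is prime.

Yes, 2081 is prime


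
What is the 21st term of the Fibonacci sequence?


Sequence: 1, 1, 2, 3, 5, 8, 13, 21, 34, 55, 89, 144, 233, 377, 610, 987, 1597, 2584, 4181, 6765, 10946
F(21) = 10946


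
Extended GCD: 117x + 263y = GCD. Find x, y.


Tabular extended Euclidean (each row: r = 117*s + 263*t):
r=117, s=1, t=0
r=263, s=0, t=1
q=0: r=117, s=1, t=0   [117*(1) + 263*(0) = 117]
q=2: r=29, s=-2, t=1   [117*(-2) + 263*(1) = 29]
q=4: r=1, s=9, t=-4   [117*(9) + 263*(-4) = 1]
q=29: r=0, s=-263, t=117   [117*(-263) + 263*(117) = 0]
GCD = 1; from the row with r=1: x=9, y=-4
Check: 117*(9) + 263*(-4) = 1053 - 1052 = 1

GCD = 1, x = 9, y = -4


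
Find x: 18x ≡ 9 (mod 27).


GCD(18, 27) = 9 divides 9
Divide: 2x ≡ 1 (mod 3)
x ≡ 2 (mod 3)


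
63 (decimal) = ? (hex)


63 (base 10) = 63 (decimal)
63 (decimal) = 3F (base 16)


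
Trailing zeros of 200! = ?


floor(200/5) = 40
floor(200/25) = 8
floor(200/125) = 1
Total = 49

49 trailing zeros


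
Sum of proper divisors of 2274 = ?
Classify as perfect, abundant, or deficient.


Proper divisors: 1, 2, 3, 6, 379, 758, 1137
Sum = 1 + 2 + 3 + 6 + 379 + 758 + 1137 = 2286
2286 > 2274 → abundant

s(2274) = 2286 (abundant)


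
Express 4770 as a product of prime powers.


4770 / 2 = 2385
2385 / 3 = 795
795 / 3 = 265
265 / 5 = 53
53 / 53 = 1
4770 = 2 × 3^2 × 5 × 53


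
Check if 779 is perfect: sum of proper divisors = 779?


Proper divisors of 779: 1, 19, 41
Sum = 1 + 19 + 41 = 61

No, 779 is not perfect (61 ≠ 779)


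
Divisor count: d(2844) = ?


2844 = 2^2 × 3^2 × 79^1
d(2844) = (2+1) × (2+1) × (1+1) = 18

18 divisors


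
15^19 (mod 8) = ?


15^1 mod 8 = 7
15^2 mod 8 = 1
15^3 mod 8 = 7
15^4 mod 8 = 1
15^5 mod 8 = 7
15^6 mod 8 = 1
15^7 mod 8 = 7
15^8 mod 8 = 1
15^9 mod 8 = 7
15^10 mod 8 = 1
15^11 mod 8 = 7
15^12 mod 8 = 1
15^13 mod 8 = 7
15^14 mod 8 = 1
15^15 mod 8 = 7
15^16 mod 8 = 1
15^17 mod 8 = 7
15^18 mod 8 = 1
15^19 mod 8 = 7


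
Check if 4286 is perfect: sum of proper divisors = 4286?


Proper divisors of 4286: 1, 2, 2143
Sum = 1 + 2 + 2143 = 2146

No, 4286 is not perfect (2146 ≠ 4286)


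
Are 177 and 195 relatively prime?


Euclidean algorithm:
195 = 1 * 177 + 18
177 = 9 * 18 + 15
18 = 1 * 15 + 3
15 = 5 * 3 + 0
GCD(177, 195) = 3

No, not coprime (GCD = 3)


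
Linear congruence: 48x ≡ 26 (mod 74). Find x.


GCD(48, 74) = 2 divides 26
Divide: 24x ≡ 13 (mod 37)
x ≡ 36 (mod 37)


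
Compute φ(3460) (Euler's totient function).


3460 = 2^2 × 5 × 173
Prime factors: 2, 5, 173
φ(3460) = 3460 × (1-1/2) × (1-1/5) × (1-1/173)
= 3460 × 1/2 × 4/5 × 172/173 = 1376

φ(3460) = 1376


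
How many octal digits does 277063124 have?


277063124 in base 8 = 2040722724
Number of digits = 10

10 digits (base 8)


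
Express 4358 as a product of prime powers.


4358 / 2 = 2179
2179 / 2179 = 1
4358 = 2 × 2179


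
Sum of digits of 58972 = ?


5 + 8 + 9 + 7 + 2 = 31


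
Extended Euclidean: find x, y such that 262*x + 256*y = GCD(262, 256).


Tabular extended Euclidean (each row: r = 262*s + 256*t):
r=262, s=1, t=0
r=256, s=0, t=1
q=1: r=6, s=1, t=-1   [262*(1) + 256*(-1) = 6]
q=42: r=4, s=-42, t=43   [262*(-42) + 256*(43) = 4]
q=1: r=2, s=43, t=-44   [262*(43) + 256*(-44) = 2]
q=2: r=0, s=-128, t=131   [262*(-128) + 256*(131) = 0]
GCD = 2; from the row with r=2: x=43, y=-44
Check: 262*(43) + 256*(-44) = 11266 - 11264 = 2

GCD = 2, x = 43, y = -44


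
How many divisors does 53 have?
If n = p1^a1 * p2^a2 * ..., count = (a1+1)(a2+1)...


53 = 53^1
d(53) = (1+1) = 2

2 divisors


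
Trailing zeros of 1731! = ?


floor(1731/5) = 346
floor(1731/25) = 69
floor(1731/125) = 13
floor(1731/625) = 2
Total = 430

430 trailing zeros


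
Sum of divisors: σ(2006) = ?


Divisors of 2006: 1, 2, 17, 34, 59, 118, 1003, 2006
Sum = 1 + 2 + 17 + 34 + 59 + 118 + 1003 + 2006 = 3240

σ(2006) = 3240


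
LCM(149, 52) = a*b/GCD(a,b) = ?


GCD(149, 52) = 1
LCM = 149*52/1 = 7748/1 = 7748

LCM = 7748


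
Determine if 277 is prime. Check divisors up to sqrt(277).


Check divisors up to sqrt(277) = 16.6433
No divisors found.
277 is prime.

Yes, 277 is prime


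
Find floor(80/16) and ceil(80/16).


80/16 = 5.0000
floor = 5
ceil = 5

floor = 5, ceil = 5


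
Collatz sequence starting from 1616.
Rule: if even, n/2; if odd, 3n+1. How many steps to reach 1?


1616 → 808 → 404 → 202 → 101 → 304 → 152 → 76 → 38 → 19 → 58 → 29 → 88 → 44 → 22 → 11 → 34 → 17 → 52 → 26 → 13 → 40 → 20 → 10 → 5 → 16 → 8 → 4 → 2 → 1
Total steps = 29

29 steps


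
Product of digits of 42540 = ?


4 × 2 × 5 × 4 × 0 = 0


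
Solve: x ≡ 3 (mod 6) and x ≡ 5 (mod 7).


M = 6*7 = 42
M1 = M/6 = 7, M2 = M/7 = 6
M1^(-1) mod 6 = 1, M2^(-1) mod 7 = 6
x = 3*7*1 + 5*6*6 = 201
201 mod 42 = 33
Check: 33 mod 6 = 3 ✓, 33 mod 7 = 5 ✓

x ≡ 33 (mod 42)


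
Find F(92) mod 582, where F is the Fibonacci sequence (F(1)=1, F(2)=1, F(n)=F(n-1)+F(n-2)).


F(k) mod 582 for k=1..92:
1, 1, 2, 3, 5, 8, 13, 21, 34, 55, 89, 144, 233, 377, 28, 405, 433, 256, 107, 363, 470, 251, 139, 390, 529, 337, 284, 39, 323, 362, 103, 465, 568, 451, 437, 306, 161, 467, 46, 513, 559, 490, 467, 375, 260, 53, 313, 366, 97, 463, 560, 441, 419, 278, 115, 393, 508, 319, 245, 564, 227, 209, 436, 63, 499, 562, 479, 459, 356, 233, 7, 240, 247, 487, 152, 57, 209, 266, 475, 159, 52, 211, 263, 474, 155, 47, 202, 249, 451, 118, 569, 105
F(92) mod 582 = 105


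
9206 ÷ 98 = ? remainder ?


9206 = 98 * 93 + 92
Check: 9114 + 92 = 9206

q = 93, r = 92


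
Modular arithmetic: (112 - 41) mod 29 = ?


112 - 41 = 71
71 mod 29 = 13


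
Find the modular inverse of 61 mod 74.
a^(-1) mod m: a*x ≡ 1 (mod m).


Use the extended Euclidean algorithm on (74, 61); each row r = 74*s + 61*t:
r=74, s=1, t=0
r=61, s=0, t=1
q=1: r=13, s=1, t=-1   [74*(1) + 61*(-1) = 13]
q=4: r=9, s=-4, t=5   [74*(-4) + 61*(5) = 9]
q=1: r=4, s=5, t=-6   [74*(5) + 61*(-6) = 4]
q=2: r=1, s=-14, t=17   [74*(-14) + 61*(17) = 1]
q=4: r=0, s=61, t=-74   [74*(61) + 61*(-74) = 0]
GCD = 1 with t = 17, so 61*(17) ≡ 1 (mod 74)
Inverse = 17 mod 74 = 17
Check: 61 * 17 = 1037 ≡ 1 (mod 74)

61^(-1) ≡ 17 (mod 74)


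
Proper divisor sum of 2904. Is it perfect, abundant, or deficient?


Proper divisors: 1, 2, 3, 4, 6, 8, 11, 12, 22, 24, 33, 44, 66, 88, 121, 132, 242, 264, 363, 484, 726, 968, 1452
Sum = 1 + 2 + 3 + 4 + 6 + 8 + 11 + 12 + 22 + 24 + 33 + 44 + 66 + 88 + 121 + 132 + 242 + 264 + 363 + 484 + 726 + 968 + 1452 = 5076
5076 > 2904 → abundant

s(2904) = 5076 (abundant)


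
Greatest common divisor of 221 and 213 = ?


221 = 1 * 213 + 8
213 = 26 * 8 + 5
8 = 1 * 5 + 3
5 = 1 * 3 + 2
3 = 1 * 2 + 1
2 = 2 * 1 + 0
GCD = 1


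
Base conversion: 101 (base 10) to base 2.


101 (base 10) = 101 (decimal)
101 (decimal) = 1100101 (base 2)


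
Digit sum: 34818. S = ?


3 + 4 + 8 + 1 + 8 = 24


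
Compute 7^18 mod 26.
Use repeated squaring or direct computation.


7^1 mod 26 = 7
7^2 mod 26 = 23
7^3 mod 26 = 5
7^4 mod 26 = 9
7^5 mod 26 = 11
7^6 mod 26 = 25
7^7 mod 26 = 19
7^8 mod 26 = 3
7^9 mod 26 = 21
7^10 mod 26 = 17
7^11 mod 26 = 15
7^12 mod 26 = 1
7^13 mod 26 = 7
7^14 mod 26 = 23
7^15 mod 26 = 5
7^16 mod 26 = 9
7^17 mod 26 = 11
7^18 mod 26 = 25


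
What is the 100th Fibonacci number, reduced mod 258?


F(k) mod 258 for k=1..100:
1, 1, 2, 3, 5, 8, 13, 21, 34, 55, 89, 144, 233, 119, 94, 213, 49, 4, 53, 57, 110, 167, 19, 186, 205, 133, 80, 213, 35, 248, 25, 15, 40, 55, 95, 150, 245, 137, 124, 3, 127, 130, 257, 129, 128, 257, 127, 126, 253, 121, 116, 237, 95, 74, 169, 243, 154, 139, 35, 174, 209, 125, 76, 201, 19, 220, 239, 201, 182, 125, 49, 174, 223, 139, 104, 243, 89, 74, 163, 237, 142, 121, 5, 126, 131, 257, 130, 129, 1, 130, 131, 3, 134, 137, 13, 150, 163, 55, 218, 15
F(100) mod 258 = 15


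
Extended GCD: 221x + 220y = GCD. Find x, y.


Tabular extended Euclidean (each row: r = 221*s + 220*t):
r=221, s=1, t=0
r=220, s=0, t=1
q=1: r=1, s=1, t=-1   [221*(1) + 220*(-1) = 1]
q=220: r=0, s=-220, t=221   [221*(-220) + 220*(221) = 0]
GCD = 1; from the row with r=1: x=1, y=-1
Check: 221*(1) + 220*(-1) = 221 - 220 = 1

GCD = 1, x = 1, y = -1


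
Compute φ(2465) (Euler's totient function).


2465 = 5 × 17 × 29
Prime factors: 5, 17, 29
φ(2465) = 2465 × (1-1/5) × (1-1/17) × (1-1/29)
= 2465 × 4/5 × 16/17 × 28/29 = 1792

φ(2465) = 1792


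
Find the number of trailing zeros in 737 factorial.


floor(737/5) = 147
floor(737/25) = 29
floor(737/125) = 5
floor(737/625) = 1
Total = 182

182 trailing zeros


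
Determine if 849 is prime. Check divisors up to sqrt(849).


849 / 3 = 283 (exact division)
849 is NOT prime.

No, 849 is not prime


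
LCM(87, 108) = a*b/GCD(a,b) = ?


GCD(87, 108) = 3
LCM = 87*108/3 = 9396/3 = 3132

LCM = 3132


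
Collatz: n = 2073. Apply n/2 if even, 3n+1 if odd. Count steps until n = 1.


2073 → 6220 → 3110 → 1555 → 4666 → 2333 → 7000 → 3500 → 1750 → 875 → 2626 → 1313 → 3940 → 1970 → 985 → 2956 → 1478 → 739 → 2218 → 1109 → 3328 → 1664 → 832 → 416 → 208 → 104 → 52 → 26 → 13 → 40 → 20 → 10 → 5 → 16 → 8 → 4 → 2 → 1
Total steps = 37

37 steps


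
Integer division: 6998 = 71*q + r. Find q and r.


6998 = 71 * 98 + 40
Check: 6958 + 40 = 6998

q = 98, r = 40


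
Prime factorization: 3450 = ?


3450 / 2 = 1725
1725 / 3 = 575
575 / 5 = 115
115 / 5 = 23
23 / 23 = 1
3450 = 2 × 3 × 5^2 × 23


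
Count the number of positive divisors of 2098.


2098 = 2^1 × 1049^1
d(2098) = (1+1) × (1+1) = 4

4 divisors


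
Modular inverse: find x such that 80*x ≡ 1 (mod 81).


Use the extended Euclidean algorithm on (81, 80); each row r = 81*s + 80*t:
r=81, s=1, t=0
r=80, s=0, t=1
q=1: r=1, s=1, t=-1   [81*(1) + 80*(-1) = 1]
q=80: r=0, s=-80, t=81   [81*(-80) + 80*(81) = 0]
GCD = 1 with t = -1, so 80*(-1) ≡ 1 (mod 81)
Inverse = -1 mod 81 = 80
Check: 80 * 80 = 6400 ≡ 1 (mod 81)

80^(-1) ≡ 80 (mod 81)


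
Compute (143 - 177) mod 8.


143 - 177 = -34
-34 mod 8 = 6


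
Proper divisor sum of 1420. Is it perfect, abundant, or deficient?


Proper divisors: 1, 2, 4, 5, 10, 20, 71, 142, 284, 355, 710
Sum = 1 + 2 + 4 + 5 + 10 + 20 + 71 + 142 + 284 + 355 + 710 = 1604
1604 > 1420 → abundant

s(1420) = 1604 (abundant)


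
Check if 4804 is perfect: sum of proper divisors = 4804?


Proper divisors of 4804: 1, 2, 4, 1201, 2402
Sum = 1 + 2 + 4 + 1201 + 2402 = 3610

No, 4804 is not perfect (3610 ≠ 4804)


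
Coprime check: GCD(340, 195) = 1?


Euclidean algorithm:
340 = 1 * 195 + 145
195 = 1 * 145 + 50
145 = 2 * 50 + 45
50 = 1 * 45 + 5
45 = 9 * 5 + 0
GCD(340, 195) = 5

No, not coprime (GCD = 5)


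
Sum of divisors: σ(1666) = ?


Divisors of 1666: 1, 2, 7, 14, 17, 34, 49, 98, 119, 238, 833, 1666
Sum = 1 + 2 + 7 + 14 + 17 + 34 + 49 + 98 + 119 + 238 + 833 + 1666 = 3078

σ(1666) = 3078


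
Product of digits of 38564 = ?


3 × 8 × 5 × 6 × 4 = 2880


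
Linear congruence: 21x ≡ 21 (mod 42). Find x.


GCD(21, 42) = 21 divides 21
Divide: 1x ≡ 1 (mod 2)
x ≡ 1 (mod 2)


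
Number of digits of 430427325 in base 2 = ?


430427325 in base 2 = 11001101001111100110010111101
Number of digits = 29

29 digits (base 2)


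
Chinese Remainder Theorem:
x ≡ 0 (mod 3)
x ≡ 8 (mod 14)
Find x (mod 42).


M = 3*14 = 42
M1 = M/3 = 14, M2 = M/14 = 3
M1^(-1) mod 3 = 2, M2^(-1) mod 14 = 5
x = 0*14*2 + 8*3*5 = 120
120 mod 42 = 36
Check: 36 mod 3 = 0 ✓, 36 mod 14 = 8 ✓

x ≡ 36 (mod 42)


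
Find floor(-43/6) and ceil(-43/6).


-43/6 = -7.1667
floor = -8
ceil = -7

floor = -8, ceil = -7


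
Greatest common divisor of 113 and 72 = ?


113 = 1 * 72 + 41
72 = 1 * 41 + 31
41 = 1 * 31 + 10
31 = 3 * 10 + 1
10 = 10 * 1 + 0
GCD = 1


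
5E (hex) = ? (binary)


5E (base 16) = 94 (decimal)
94 (decimal) = 1011110 (base 2)


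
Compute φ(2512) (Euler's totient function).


2512 = 2^4 × 157
Prime factors: 2, 157
φ(2512) = 2512 × (1-1/2) × (1-1/157)
= 2512 × 1/2 × 156/157 = 1248

φ(2512) = 1248


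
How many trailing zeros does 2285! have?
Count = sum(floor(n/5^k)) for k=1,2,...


floor(2285/5) = 457
floor(2285/25) = 91
floor(2285/125) = 18
floor(2285/625) = 3
Total = 569

569 trailing zeros


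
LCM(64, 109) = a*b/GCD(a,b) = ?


GCD(64, 109) = 1
LCM = 64*109/1 = 6976/1 = 6976

LCM = 6976


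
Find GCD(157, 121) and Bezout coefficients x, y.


Tabular extended Euclidean (each row: r = 157*s + 121*t):
r=157, s=1, t=0
r=121, s=0, t=1
q=1: r=36, s=1, t=-1   [157*(1) + 121*(-1) = 36]
q=3: r=13, s=-3, t=4   [157*(-3) + 121*(4) = 13]
q=2: r=10, s=7, t=-9   [157*(7) + 121*(-9) = 10]
q=1: r=3, s=-10, t=13   [157*(-10) + 121*(13) = 3]
q=3: r=1, s=37, t=-48   [157*(37) + 121*(-48) = 1]
q=3: r=0, s=-121, t=157   [157*(-121) + 121*(157) = 0]
GCD = 1; from the row with r=1: x=37, y=-48
Check: 157*(37) + 121*(-48) = 5809 - 5808 = 1

GCD = 1, x = 37, y = -48


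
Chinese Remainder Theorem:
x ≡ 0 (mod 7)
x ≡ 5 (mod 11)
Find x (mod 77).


M = 7*11 = 77
M1 = M/7 = 11, M2 = M/11 = 7
M1^(-1) mod 7 = 2, M2^(-1) mod 11 = 8
x = 0*11*2 + 5*7*8 = 280
280 mod 77 = 49
Check: 49 mod 7 = 0 ✓, 49 mod 11 = 5 ✓

x ≡ 49 (mod 77)


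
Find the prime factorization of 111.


111 / 3 = 37
37 / 37 = 1
111 = 3 × 37


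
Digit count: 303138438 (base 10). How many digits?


303138438 has 9 digits in base 10
floor(log10(303138438)) + 1 = floor(8.4816) + 1 = 9

9 digits (base 10)


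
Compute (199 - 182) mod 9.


199 - 182 = 17
17 mod 9 = 8


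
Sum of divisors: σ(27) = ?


Divisors of 27: 1, 3, 9, 27
Sum = 1 + 3 + 9 + 27 = 40

σ(27) = 40


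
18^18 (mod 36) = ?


18^1 mod 36 = 18
18^2 mod 36 = 0
18^3 mod 36 = 0
18^4 mod 36 = 0
18^5 mod 36 = 0
18^6 mod 36 = 0
18^7 mod 36 = 0
18^8 mod 36 = 0
18^9 mod 36 = 0
18^10 mod 36 = 0
18^11 mod 36 = 0
18^12 mod 36 = 0
18^13 mod 36 = 0
18^14 mod 36 = 0
18^15 mod 36 = 0
18^16 mod 36 = 0
18^17 mod 36 = 0
18^18 mod 36 = 0
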